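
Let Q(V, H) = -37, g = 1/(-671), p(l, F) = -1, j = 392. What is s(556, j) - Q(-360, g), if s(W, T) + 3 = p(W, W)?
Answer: 33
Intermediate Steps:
g = -1/671 ≈ -0.0014903
s(W, T) = -4 (s(W, T) = -3 - 1 = -4)
s(556, j) - Q(-360, g) = -4 - 1*(-37) = -4 + 37 = 33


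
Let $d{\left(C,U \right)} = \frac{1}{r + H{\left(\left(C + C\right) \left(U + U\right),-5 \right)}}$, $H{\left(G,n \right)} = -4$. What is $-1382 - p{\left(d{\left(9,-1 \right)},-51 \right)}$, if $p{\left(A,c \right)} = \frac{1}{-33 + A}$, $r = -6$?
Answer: $- \frac{457432}{331} \approx -1382.0$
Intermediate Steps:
$d{\left(C,U \right)} = - \frac{1}{10}$ ($d{\left(C,U \right)} = \frac{1}{-6 - 4} = \frac{1}{-10} = - \frac{1}{10}$)
$-1382 - p{\left(d{\left(9,-1 \right)},-51 \right)} = -1382 - \frac{1}{-33 - \frac{1}{10}} = -1382 - \frac{1}{- \frac{331}{10}} = -1382 - - \frac{10}{331} = -1382 + \frac{10}{331} = - \frac{457432}{331}$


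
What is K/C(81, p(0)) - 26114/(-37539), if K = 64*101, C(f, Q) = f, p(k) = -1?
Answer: 27196370/337851 ≈ 80.498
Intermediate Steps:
K = 6464
K/C(81, p(0)) - 26114/(-37539) = 6464/81 - 26114/(-37539) = 6464*(1/81) - 26114*(-1/37539) = 6464/81 + 26114/37539 = 27196370/337851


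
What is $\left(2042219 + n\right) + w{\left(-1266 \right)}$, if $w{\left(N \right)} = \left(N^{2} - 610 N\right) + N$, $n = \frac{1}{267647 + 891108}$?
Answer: $\frac{5117026158596}{1158755} \approx 4.416 \cdot 10^{6}$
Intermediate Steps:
$n = \frac{1}{1158755} \approx 8.6299 \cdot 10^{-7}$
$w{\left(N \right)} = N^{2} - 609 N$
$\left(2042219 + n\right) + w{\left(-1266 \right)} = \left(2042219 + \frac{1}{1158755}\right) - 1266 \left(-609 - 1266\right) = \frac{2366431477346}{1158755} - -2373750 = \frac{2366431477346}{1158755} + 2373750 = \frac{5117026158596}{1158755}$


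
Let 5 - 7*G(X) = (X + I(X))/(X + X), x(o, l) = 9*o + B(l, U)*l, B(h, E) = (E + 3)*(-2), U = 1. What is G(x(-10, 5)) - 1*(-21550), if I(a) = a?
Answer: 150854/7 ≈ 21551.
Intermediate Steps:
B(h, E) = -6 - 2*E (B(h, E) = (3 + E)*(-2) = -6 - 2*E)
x(o, l) = -8*l + 9*o (x(o, l) = 9*o + (-6 - 2*1)*l = 9*o + (-6 - 2)*l = 9*o - 8*l = -8*l + 9*o)
G(X) = 4/7 (G(X) = 5/7 - (X + X)/(7*(X + X)) = 5/7 - 2*X/(7*(2*X)) = 5/7 - 2*X*1/(2*X)/7 = 5/7 - ⅐*1 = 5/7 - ⅐ = 4/7)
G(x(-10, 5)) - 1*(-21550) = 4/7 - 1*(-21550) = 4/7 + 21550 = 150854/7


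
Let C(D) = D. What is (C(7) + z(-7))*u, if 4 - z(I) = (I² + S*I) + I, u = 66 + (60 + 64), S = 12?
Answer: 10070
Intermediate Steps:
u = 190 (u = 66 + 124 = 190)
z(I) = 4 - I² - 13*I (z(I) = 4 - ((I² + 12*I) + I) = 4 - (I² + 13*I) = 4 + (-I² - 13*I) = 4 - I² - 13*I)
(C(7) + z(-7))*u = (7 + (4 - 1*(-7)² - 13*(-7)))*190 = (7 + (4 - 1*49 + 91))*190 = (7 + (4 - 49 + 91))*190 = (7 + 46)*190 = 53*190 = 10070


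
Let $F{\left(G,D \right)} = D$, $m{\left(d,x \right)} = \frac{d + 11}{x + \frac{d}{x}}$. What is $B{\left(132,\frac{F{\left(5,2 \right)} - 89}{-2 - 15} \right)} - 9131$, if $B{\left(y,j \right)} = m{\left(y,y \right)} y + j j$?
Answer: $- \frac{344506406}{38437} \approx -8962.9$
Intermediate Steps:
$m{\left(d,x \right)} = \frac{11 + d}{x + \frac{d}{x}}$
$B{\left(y,j \right)} = j^{2} + \frac{y^{2} \left(11 + y\right)}{y + y^{2}}$ ($B{\left(y,j \right)} = \frac{y \left(11 + y\right)}{y + y^{2}} y + j j = \frac{y^{2} \left(11 + y\right)}{y + y^{2}} + j^{2} = j^{2} + \frac{y^{2} \left(11 + y\right)}{y + y^{2}}$)
$B{\left(132,\frac{F{\left(5,2 \right)} - 89}{-2 - 15} \right)} - 9131 = \frac{132 \left(11 + 132\right) + \left(\frac{2 - 89}{-2 - 15}\right)^{2} \left(1 + 132\right)}{1 + 132} - 9131 = \frac{132 \cdot 143 + \left(- \frac{87}{-17}\right)^{2} \cdot 133}{133} - 9131 = \frac{18876 + \left(\left(-87\right) \left(- \frac{1}{17}\right)\right)^{2} \cdot 133}{133} - 9131 = \frac{18876 + \left(\frac{87}{17}\right)^{2} \cdot 133}{133} - 9131 = \frac{18876 + \frac{7569}{289} \cdot 133}{133} - 9131 = \frac{18876 + \frac{1006677}{289}}{133} - 9131 = \frac{1}{133} \cdot \frac{6461841}{289} - 9131 = \frac{6461841}{38437} - 9131 = - \frac{344506406}{38437}$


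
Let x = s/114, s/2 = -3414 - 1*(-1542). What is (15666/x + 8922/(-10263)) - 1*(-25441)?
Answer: 8881479059/355784 ≈ 24963.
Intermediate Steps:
s = -3744 (s = 2*(-3414 - 1*(-1542)) = 2*(-3414 + 1542) = 2*(-1872) = -3744)
x = -624/19 (x = -3744/114 = -3744*1/114 = -624/19 ≈ -32.842)
(15666/x + 8922/(-10263)) - 1*(-25441) = (15666/(-624/19) + 8922/(-10263)) - 1*(-25441) = (15666*(-19/624) + 8922*(-1/10263)) + 25441 = (-49609/104 - 2974/3421) + 25441 = -170021685/355784 + 25441 = 8881479059/355784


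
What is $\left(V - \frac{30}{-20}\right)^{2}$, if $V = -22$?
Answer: $\frac{1681}{4} \approx 420.25$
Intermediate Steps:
$\left(V - \frac{30}{-20}\right)^{2} = \left(-22 - \frac{30}{-20}\right)^{2} = \left(-22 - - \frac{3}{2}\right)^{2} = \left(-22 + \frac{3}{2}\right)^{2} = \left(- \frac{41}{2}\right)^{2} = \frac{1681}{4}$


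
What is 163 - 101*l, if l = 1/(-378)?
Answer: 61715/378 ≈ 163.27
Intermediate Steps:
l = -1/378 ≈ -0.0026455
163 - 101*l = 163 - 101*(-1/378) = 163 + 101/378 = 61715/378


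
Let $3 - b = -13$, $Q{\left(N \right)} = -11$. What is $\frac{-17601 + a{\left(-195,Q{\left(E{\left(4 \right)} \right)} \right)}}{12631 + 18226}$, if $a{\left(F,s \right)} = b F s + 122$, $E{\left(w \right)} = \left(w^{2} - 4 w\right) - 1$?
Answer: $\frac{16841}{30857} \approx 0.54578$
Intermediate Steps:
$E{\left(w \right)} = -1 + w^{2} - 4 w$
$b = 16$ ($b = 3 - -13 = 3 + 13 = 16$)
$a{\left(F,s \right)} = 122 + 16 F s$ ($a{\left(F,s \right)} = 16 F s + 122 = 122 + 16 F s$)
$\frac{-17601 + a{\left(-195,Q{\left(E{\left(4 \right)} \right)} \right)}}{12631 + 18226} = \frac{-17601 + \left(122 + 16 \left(-195\right) \left(-11\right)\right)}{12631 + 18226} = \frac{-17601 + \left(122 + 34320\right)}{30857} = \left(-17601 + 34442\right) \frac{1}{30857} = 16841 \cdot \frac{1}{30857} = \frac{16841}{30857}$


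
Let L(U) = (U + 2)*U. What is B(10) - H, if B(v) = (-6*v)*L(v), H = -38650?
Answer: 31450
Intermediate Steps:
L(U) = U*(2 + U) (L(U) = (2 + U)*U = U*(2 + U))
B(v) = -6*v²*(2 + v) (B(v) = (-6*v)*(v*(2 + v)) = -6*v²*(2 + v))
B(10) - H = 6*10²*(-2 - 1*10) - 1*(-38650) = 6*100*(-2 - 10) + 38650 = 6*100*(-12) + 38650 = -7200 + 38650 = 31450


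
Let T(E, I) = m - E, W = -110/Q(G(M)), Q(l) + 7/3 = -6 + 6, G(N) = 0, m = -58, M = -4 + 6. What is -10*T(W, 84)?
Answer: 7360/7 ≈ 1051.4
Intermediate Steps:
M = 2
Q(l) = -7/3 (Q(l) = -7/3 + (-6 + 6) = -7/3 + 0 = -7/3)
W = 330/7 (W = -110/(-7/3) = -110*(-3/7) = 330/7 ≈ 47.143)
T(E, I) = -58 - E
-10*T(W, 84) = -10*(-58 - 1*330/7) = -10*(-58 - 330/7) = -10*(-736/7) = 7360/7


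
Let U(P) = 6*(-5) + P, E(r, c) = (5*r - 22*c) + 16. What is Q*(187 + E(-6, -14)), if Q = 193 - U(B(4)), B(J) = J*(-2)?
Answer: 111111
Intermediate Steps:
B(J) = -2*J
E(r, c) = 16 - 22*c + 5*r (E(r, c) = (-22*c + 5*r) + 16 = 16 - 22*c + 5*r)
U(P) = -30 + P
Q = 231 (Q = 193 - (-30 - 2*4) = 193 - (-30 - 8) = 193 - 1*(-38) = 193 + 38 = 231)
Q*(187 + E(-6, -14)) = 231*(187 + (16 - 22*(-14) + 5*(-6))) = 231*(187 + (16 + 308 - 30)) = 231*(187 + 294) = 231*481 = 111111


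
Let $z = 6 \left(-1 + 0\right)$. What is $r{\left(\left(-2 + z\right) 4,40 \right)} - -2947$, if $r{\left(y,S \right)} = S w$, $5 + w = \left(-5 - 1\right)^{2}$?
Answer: $4187$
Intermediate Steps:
$w = 31$ ($w = -5 + \left(-5 - 1\right)^{2} = -5 + \left(-6\right)^{2} = -5 + 36 = 31$)
$z = -6$ ($z = 6 \left(-1\right) = -6$)
$r{\left(y,S \right)} = 31 S$ ($r{\left(y,S \right)} = S 31 = 31 S$)
$r{\left(\left(-2 + z\right) 4,40 \right)} - -2947 = 31 \cdot 40 - -2947 = 1240 + 2947 = 4187$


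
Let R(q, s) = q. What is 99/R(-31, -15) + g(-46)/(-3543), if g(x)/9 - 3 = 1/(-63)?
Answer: -2461127/768831 ≈ -3.2011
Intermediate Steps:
g(x) = 188/7 (g(x) = 27 + 9/(-63) = 27 + 9*(-1/63) = 27 - 1/7 = 188/7)
99/R(-31, -15) + g(-46)/(-3543) = 99/(-31) + (188/7)/(-3543) = 99*(-1/31) + (188/7)*(-1/3543) = -99/31 - 188/24801 = -2461127/768831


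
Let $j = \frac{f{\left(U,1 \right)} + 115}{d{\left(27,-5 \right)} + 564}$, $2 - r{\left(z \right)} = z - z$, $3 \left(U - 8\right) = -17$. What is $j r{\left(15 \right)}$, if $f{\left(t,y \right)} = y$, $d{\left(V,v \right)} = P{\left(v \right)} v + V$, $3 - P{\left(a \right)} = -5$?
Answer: $\frac{8}{19} \approx 0.42105$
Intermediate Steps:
$U = \frac{7}{3}$ ($U = 8 + \frac{1}{3} \left(-17\right) = 8 - \frac{17}{3} = \frac{7}{3} \approx 2.3333$)
$r{\left(z \right)} = 2$ ($r{\left(z \right)} = 2 - \left(z - z\right) = 2 - 0 = 2 + 0 = 2$)
$P{\left(a \right)} = 8$ ($P{\left(a \right)} = 3 - -5 = 3 + 5 = 8$)
$d{\left(V,v \right)} = V + 8 v$ ($d{\left(V,v \right)} = 8 v + V = V + 8 v$)
$j = \frac{4}{19}$ ($j = \frac{1 + 115}{\left(27 + 8 \left(-5\right)\right) + 564} = \frac{116}{\left(27 - 40\right) + 564} = \frac{116}{-13 + 564} = \frac{116}{551} = 116 \cdot \frac{1}{551} = \frac{4}{19} \approx 0.21053$)
$j r{\left(15 \right)} = \frac{4}{19} \cdot 2 = \frac{8}{19}$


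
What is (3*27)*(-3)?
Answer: -243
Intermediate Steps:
(3*27)*(-3) = 81*(-3) = -243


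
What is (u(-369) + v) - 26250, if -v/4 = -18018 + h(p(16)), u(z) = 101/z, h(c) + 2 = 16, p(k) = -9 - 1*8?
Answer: 16887553/369 ≈ 45766.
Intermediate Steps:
p(k) = -17 (p(k) = -9 - 8 = -17)
h(c) = 14 (h(c) = -2 + 16 = 14)
v = 72016 (v = -4*(-18018 + 14) = -4*(-18004) = 72016)
(u(-369) + v) - 26250 = (101/(-369) + 72016) - 26250 = (101*(-1/369) + 72016) - 26250 = (-101/369 + 72016) - 26250 = 26573803/369 - 26250 = 16887553/369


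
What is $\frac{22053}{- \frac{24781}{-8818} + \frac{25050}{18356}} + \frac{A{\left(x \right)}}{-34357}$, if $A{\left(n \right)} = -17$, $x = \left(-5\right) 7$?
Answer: $\frac{901762535458180}{170716632707} \approx 5282.2$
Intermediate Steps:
$x = -35$
$\frac{22053}{- \frac{24781}{-8818} + \frac{25050}{18356}} + \frac{A{\left(x \right)}}{-34357} = \frac{22053}{- \frac{24781}{-8818} + \frac{25050}{18356}} - \frac{17}{-34357} = \frac{22053}{\left(-24781\right) \left(- \frac{1}{8818}\right) + 25050 \cdot \frac{1}{18356}} - - \frac{1}{2021} = \frac{22053}{\frac{24781}{8818} + \frac{12525}{9178}} + \frac{1}{2021} = \frac{22053}{\frac{84471367}{20232901}} + \frac{1}{2021} = 22053 \cdot \frac{20232901}{84471367} + \frac{1}{2021} = \frac{446196165753}{84471367} + \frac{1}{2021} = \frac{901762535458180}{170716632707}$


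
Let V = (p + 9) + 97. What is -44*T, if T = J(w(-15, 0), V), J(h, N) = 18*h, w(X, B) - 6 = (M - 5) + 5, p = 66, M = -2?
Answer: -3168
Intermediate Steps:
V = 172 (V = (66 + 9) + 97 = 75 + 97 = 172)
w(X, B) = 4 (w(X, B) = 6 + ((-2 - 5) + 5) = 6 + (-7 + 5) = 6 - 2 = 4)
T = 72 (T = 18*4 = 72)
-44*T = -44*72 = -3168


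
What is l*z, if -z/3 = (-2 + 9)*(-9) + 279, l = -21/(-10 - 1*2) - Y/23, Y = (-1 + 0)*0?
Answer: -1134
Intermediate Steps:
Y = 0 (Y = -1*0 = 0)
l = 7/4 (l = -21/(-10 - 1*2) - 0/23 = -21/(-10 - 2) - 0/23 = -21/(-12) - 1*0 = -21*(-1/12) + 0 = 7/4 + 0 = 7/4 ≈ 1.7500)
z = -648 (z = -3*((-2 + 9)*(-9) + 279) = -3*(7*(-9) + 279) = -3*(-63 + 279) = -3*216 = -648)
l*z = (7/4)*(-648) = -1134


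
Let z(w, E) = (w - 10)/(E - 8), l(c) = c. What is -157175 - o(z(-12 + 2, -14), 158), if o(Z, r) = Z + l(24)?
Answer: -1729199/11 ≈ -1.5720e+5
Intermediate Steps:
z(w, E) = (-10 + w)/(-8 + E)
o(Z, r) = 24 + Z (o(Z, r) = Z + 24 = 24 + Z)
-157175 - o(z(-12 + 2, -14), 158) = -157175 - (24 + (-10 + (-12 + 2))/(-8 - 14)) = -157175 - (24 + (-10 - 10)/(-22)) = -157175 - (24 - 1/22*(-20)) = -157175 - (24 + 10/11) = -157175 - 1*274/11 = -157175 - 274/11 = -1729199/11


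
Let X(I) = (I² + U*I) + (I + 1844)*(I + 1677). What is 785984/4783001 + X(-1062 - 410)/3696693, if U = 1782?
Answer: 1087714190852/17681286315693 ≈ 0.061518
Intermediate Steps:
X(I) = I² + 1782*I + (1677 + I)*(1844 + I) (X(I) = (I² + 1782*I) + (I + 1844)*(I + 1677) = (I² + 1782*I) + (1844 + I)*(1677 + I) = (I² + 1782*I) + (1677 + I)*(1844 + I) = I² + 1782*I + (1677 + I)*(1844 + I))
785984/4783001 + X(-1062 - 410)/3696693 = 785984/4783001 + (3092388 + 2*(-1062 - 410)² + 5303*(-1062 - 410))/3696693 = 785984*(1/4783001) + (3092388 + 2*(-1472)² + 5303*(-1472))*(1/3696693) = 785984/4783001 + (3092388 + 2*2166784 - 7806016)*(1/3696693) = 785984/4783001 + (3092388 + 4333568 - 7806016)*(1/3696693) = 785984/4783001 - 380060*1/3696693 = 785984/4783001 - 380060/3696693 = 1087714190852/17681286315693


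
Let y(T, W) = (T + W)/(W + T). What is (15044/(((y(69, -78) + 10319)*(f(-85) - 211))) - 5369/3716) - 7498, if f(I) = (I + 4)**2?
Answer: -114140099473781/15219807000 ≈ -7499.4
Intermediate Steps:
f(I) = (4 + I)**2
y(T, W) = 1 (y(T, W) = (T + W)/(T + W) = 1)
(15044/(((y(69, -78) + 10319)*(f(-85) - 211))) - 5369/3716) - 7498 = (15044/(((1 + 10319)*((4 - 85)**2 - 211))) - 5369/3716) - 7498 = (15044/((10320*((-81)**2 - 211))) - 5369*1/3716) - 7498 = (15044/((10320*(6561 - 211))) - 5369/3716) - 7498 = (15044/((10320*6350)) - 5369/3716) - 7498 = (15044/65532000 - 5369/3716) - 7498 = (15044*(1/65532000) - 5369/3716) - 7498 = (3761/16383000 - 5369/3716) - 7498 = -21986587781/15219807000 - 7498 = -114140099473781/15219807000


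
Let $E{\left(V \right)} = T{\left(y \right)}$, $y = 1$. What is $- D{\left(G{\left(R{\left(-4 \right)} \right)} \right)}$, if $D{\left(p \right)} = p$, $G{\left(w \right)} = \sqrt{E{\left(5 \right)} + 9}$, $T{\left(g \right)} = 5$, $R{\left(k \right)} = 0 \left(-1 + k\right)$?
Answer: $- \sqrt{14} \approx -3.7417$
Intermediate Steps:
$R{\left(k \right)} = 0$
$E{\left(V \right)} = 5$
$G{\left(w \right)} = \sqrt{14}$ ($G{\left(w \right)} = \sqrt{5 + 9} = \sqrt{14}$)
$- D{\left(G{\left(R{\left(-4 \right)} \right)} \right)} = - \sqrt{14}$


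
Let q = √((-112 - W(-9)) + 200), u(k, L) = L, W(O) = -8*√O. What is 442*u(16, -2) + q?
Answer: -884 + 2*√(22 + 6*I) ≈ -874.53 + 1.2677*I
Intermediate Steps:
q = √(88 + 24*I) (q = √((-112 - (-8)*√(-9)) + 200) = √((-112 - (-8)*3*I) + 200) = √((-112 - (-24)*I) + 200) = √((-112 + 24*I) + 200) = √(88 + 24*I) ≈ 9.4661 + 1.2677*I)
442*u(16, -2) + q = 442*(-2) + 2*√(22 + 6*I) = -884 + 2*√(22 + 6*I)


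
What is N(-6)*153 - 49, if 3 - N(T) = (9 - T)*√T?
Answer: 410 - 2295*I*√6 ≈ 410.0 - 5621.6*I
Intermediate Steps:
N(T) = 3 - √T*(9 - T) (N(T) = 3 - (9 - T)*√T = 3 - √T*(9 - T))
N(-6)*153 - 49 = (3 + (-6)^(3/2) - 9*I*√6)*153 - 49 = (3 - 6*I*√6 - 9*I*√6)*153 - 49 = (3 - 15*I*√6)*153 - 49 = (459 - 2295*I*√6) - 49 = 410 - 2295*I*√6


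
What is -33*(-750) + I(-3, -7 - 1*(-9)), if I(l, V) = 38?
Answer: 24788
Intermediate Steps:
-33*(-750) + I(-3, -7 - 1*(-9)) = -33*(-750) + 38 = 24750 + 38 = 24788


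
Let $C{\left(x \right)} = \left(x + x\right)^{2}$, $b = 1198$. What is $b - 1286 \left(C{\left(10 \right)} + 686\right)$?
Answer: $-1395398$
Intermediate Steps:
$C{\left(x \right)} = 4 x^{2}$ ($C{\left(x \right)} = \left(2 x\right)^{2} = 4 x^{2}$)
$b - 1286 \left(C{\left(10 \right)} + 686\right) = 1198 - 1286 \left(4 \cdot 10^{2} + 686\right) = 1198 - 1286 \left(4 \cdot 100 + 686\right) = 1198 - 1286 \left(400 + 686\right) = 1198 - 1396596 = -1395398$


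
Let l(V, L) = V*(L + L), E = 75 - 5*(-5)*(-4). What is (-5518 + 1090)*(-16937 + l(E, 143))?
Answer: 106657236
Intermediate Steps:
E = -25 (E = 75 + 25*(-4) = 75 - 100 = -25)
l(V, L) = 2*L*V (l(V, L) = V*(2*L) = 2*L*V)
(-5518 + 1090)*(-16937 + l(E, 143)) = (-5518 + 1090)*(-16937 + 2*143*(-25)) = -4428*(-16937 - 7150) = -4428*(-24087) = 106657236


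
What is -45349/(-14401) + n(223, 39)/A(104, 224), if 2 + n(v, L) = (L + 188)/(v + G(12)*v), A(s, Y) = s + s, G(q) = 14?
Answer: 31458946577/10019639760 ≈ 3.1397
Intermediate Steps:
A(s, Y) = 2*s
n(v, L) = -2 + (188 + L)/(15*v) (n(v, L) = -2 + (L + 188)/(v + 14*v) = -2 + (188 + L)/((15*v)) = -2 + (188 + L)*(1/(15*v)) = -2 + (188 + L)/(15*v))
-45349/(-14401) + n(223, 39)/A(104, 224) = -45349/(-14401) + ((1/15)*(188 + 39 - 30*223)/223)/((2*104)) = -45349*(-1/14401) + ((1/15)*(1/223)*(188 + 39 - 6690))/208 = 45349/14401 + ((1/15)*(1/223)*(-6463))*(1/208) = 45349/14401 - 6463/3345*1/208 = 45349/14401 - 6463/695760 = 31458946577/10019639760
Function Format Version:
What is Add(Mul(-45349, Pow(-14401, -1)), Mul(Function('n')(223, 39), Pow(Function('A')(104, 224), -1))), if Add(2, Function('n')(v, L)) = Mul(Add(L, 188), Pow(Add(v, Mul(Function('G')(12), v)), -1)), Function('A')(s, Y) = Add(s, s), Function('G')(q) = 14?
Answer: Rational(31458946577, 10019639760) ≈ 3.1397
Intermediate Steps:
Function('A')(s, Y) = Mul(2, s)
Function('n')(v, L) = Add(-2, Mul(Rational(1, 15), Pow(v, -1), Add(188, L))) (Function('n')(v, L) = Add(-2, Mul(Add(L, 188), Pow(Add(v, Mul(14, v)), -1))) = Add(-2, Mul(Add(188, L), Pow(Mul(15, v), -1))) = Add(-2, Mul(Add(188, L), Mul(Rational(1, 15), Pow(v, -1)))) = Add(-2, Mul(Rational(1, 15), Pow(v, -1), Add(188, L))))
Add(Mul(-45349, Pow(-14401, -1)), Mul(Function('n')(223, 39), Pow(Function('A')(104, 224), -1))) = Add(Mul(-45349, Pow(-14401, -1)), Mul(Mul(Rational(1, 15), Pow(223, -1), Add(188, 39, Mul(-30, 223))), Pow(Mul(2, 104), -1))) = Add(Mul(-45349, Rational(-1, 14401)), Mul(Mul(Rational(1, 15), Rational(1, 223), Add(188, 39, -6690)), Pow(208, -1))) = Add(Rational(45349, 14401), Mul(Mul(Rational(1, 15), Rational(1, 223), -6463), Rational(1, 208))) = Add(Rational(45349, 14401), Mul(Rational(-6463, 3345), Rational(1, 208))) = Add(Rational(45349, 14401), Rational(-6463, 695760)) = Rational(31458946577, 10019639760)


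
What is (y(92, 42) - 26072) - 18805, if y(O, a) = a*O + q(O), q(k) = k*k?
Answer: -32549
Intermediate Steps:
q(k) = k²
y(O, a) = O² + O*a (y(O, a) = a*O + O² = O*a + O² = O² + O*a)
(y(92, 42) - 26072) - 18805 = (92*(92 + 42) - 26072) - 18805 = (92*134 - 26072) - 18805 = (12328 - 26072) - 18805 = -13744 - 18805 = -32549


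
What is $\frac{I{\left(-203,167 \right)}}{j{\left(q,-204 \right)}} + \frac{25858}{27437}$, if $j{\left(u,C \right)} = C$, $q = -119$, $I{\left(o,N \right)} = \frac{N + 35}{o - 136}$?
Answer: $\frac{896889061}{948716586} \approx 0.94537$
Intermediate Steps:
$I{\left(o,N \right)} = \frac{35 + N}{-136 + o}$
$\frac{I{\left(-203,167 \right)}}{j{\left(q,-204 \right)}} + \frac{25858}{27437} = \frac{\frac{1}{-136 - 203} \left(35 + 167\right)}{-204} + \frac{25858}{27437} = \frac{1}{-339} \cdot 202 \left(- \frac{1}{204}\right) + 25858 \cdot \frac{1}{27437} = \left(- \frac{1}{339}\right) 202 \left(- \frac{1}{204}\right) + \frac{25858}{27437} = \left(- \frac{202}{339}\right) \left(- \frac{1}{204}\right) + \frac{25858}{27437} = \frac{101}{34578} + \frac{25858}{27437} = \frac{896889061}{948716586}$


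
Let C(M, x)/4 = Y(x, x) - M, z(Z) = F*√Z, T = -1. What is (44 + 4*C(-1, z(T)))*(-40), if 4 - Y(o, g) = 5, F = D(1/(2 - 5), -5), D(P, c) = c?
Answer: -1760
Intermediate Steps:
F = -5
Y(o, g) = -1 (Y(o, g) = 4 - 1*5 = 4 - 5 = -1)
z(Z) = -5*√Z
C(M, x) = -4 - 4*M (C(M, x) = 4*(-1 - M) = -4 - 4*M)
(44 + 4*C(-1, z(T)))*(-40) = (44 + 4*(-4 - 4*(-1)))*(-40) = (44 + 4*(-4 + 4))*(-40) = (44 + 4*0)*(-40) = (44 + 0)*(-40) = 44*(-40) = -1760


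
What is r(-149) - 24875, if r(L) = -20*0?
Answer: -24875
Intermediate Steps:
r(L) = 0
r(-149) - 24875 = 0 - 24875 = -24875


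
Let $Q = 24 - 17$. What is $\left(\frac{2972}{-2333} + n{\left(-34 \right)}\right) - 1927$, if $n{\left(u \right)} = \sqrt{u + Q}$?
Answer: $- \frac{4498663}{2333} + 3 i \sqrt{3} \approx -1928.3 + 5.1962 i$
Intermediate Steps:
$Q = 7$ ($Q = 24 - 17 = 7$)
$n{\left(u \right)} = \sqrt{7 + u}$ ($n{\left(u \right)} = \sqrt{u + 7} = \sqrt{7 + u}$)
$\left(\frac{2972}{-2333} + n{\left(-34 \right)}\right) - 1927 = \left(\frac{2972}{-2333} + \sqrt{7 - 34}\right) - 1927 = \left(2972 \left(- \frac{1}{2333}\right) + \sqrt{-27}\right) - 1927 = \left(- \frac{2972}{2333} + 3 i \sqrt{3}\right) - 1927 = - \frac{4498663}{2333} + 3 i \sqrt{3}$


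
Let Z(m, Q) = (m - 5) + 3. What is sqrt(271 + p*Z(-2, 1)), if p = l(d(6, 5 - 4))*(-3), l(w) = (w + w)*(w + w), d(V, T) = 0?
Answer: sqrt(271) ≈ 16.462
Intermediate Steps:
l(w) = 4*w**2 (l(w) = (2*w)*(2*w) = 4*w**2)
p = 0 (p = (4*0**2)*(-3) = (4*0)*(-3) = 0*(-3) = 0)
Z(m, Q) = -2 + m (Z(m, Q) = (-5 + m) + 3 = -2 + m)
sqrt(271 + p*Z(-2, 1)) = sqrt(271 + 0*(-2 - 2)) = sqrt(271 + 0*(-4)) = sqrt(271 + 0) = sqrt(271)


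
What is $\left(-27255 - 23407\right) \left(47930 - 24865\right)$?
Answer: $-1168519030$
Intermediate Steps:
$\left(-27255 - 23407\right) \left(47930 - 24865\right) = \left(-50662\right) 23065 = -1168519030$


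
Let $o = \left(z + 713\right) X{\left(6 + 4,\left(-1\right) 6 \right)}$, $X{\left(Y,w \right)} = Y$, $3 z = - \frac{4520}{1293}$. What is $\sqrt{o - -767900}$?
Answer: $\frac{\sqrt{1295713649270}}{1293} \approx 880.35$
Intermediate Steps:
$z = - \frac{4520}{3879}$ ($z = \frac{\left(-4520\right) \frac{1}{1293}}{3} = \frac{1}{3} \left(- \frac{4520}{1293}\right) = - \frac{4520}{3879} \approx -1.1652$)
$o = \frac{27612070}{3879}$ ($o = \left(- \frac{4520}{3879} + 713\right) \left(6 + 4\right) = \frac{2761207}{3879} \cdot 10 = \frac{27612070}{3879} \approx 7118.3$)
$\sqrt{o - -767900} = \sqrt{\frac{27612070}{3879} - -767900} = \sqrt{\frac{27612070}{3879} + 767900} = \sqrt{\frac{3006296170}{3879}} = \frac{\sqrt{1295713649270}}{1293}$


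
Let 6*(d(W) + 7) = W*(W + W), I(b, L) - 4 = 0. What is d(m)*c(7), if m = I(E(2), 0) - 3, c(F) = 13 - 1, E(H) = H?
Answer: -80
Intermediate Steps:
c(F) = 12
I(b, L) = 4 (I(b, L) = 4 + 0 = 4)
m = 1 (m = 4 - 3 = 1)
d(W) = -7 + W²/3 (d(W) = -7 + (W*(W + W))/6 = -7 + (W*(2*W))/6 = -7 + (2*W²)/6 = -7 + W²/3)
d(m)*c(7) = (-7 + (⅓)*1²)*12 = (-7 + (⅓)*1)*12 = (-7 + ⅓)*12 = -20/3*12 = -80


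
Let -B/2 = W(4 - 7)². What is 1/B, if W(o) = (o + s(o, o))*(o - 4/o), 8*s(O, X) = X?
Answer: -32/2025 ≈ -0.015802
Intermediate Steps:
s(O, X) = X/8
W(o) = 9*o*(o - 4/o)/8 (W(o) = (o + o/8)*(o - 4/o) = (9*o/8)*(o - 4/o) = 9*o*(o - 4/o)/8)
B = -2025/32 (B = -2*(-9/2 + 9*(4 - 7)²/8)² = -2*(-9/2 + (9/8)*(-3)²)² = -2*(-9/2 + (9/8)*9)² = -2*(-9/2 + 81/8)² = -2*(45/8)² = -2*2025/64 = -2025/32 ≈ -63.281)
1/B = 1/(-2025/32) = -32/2025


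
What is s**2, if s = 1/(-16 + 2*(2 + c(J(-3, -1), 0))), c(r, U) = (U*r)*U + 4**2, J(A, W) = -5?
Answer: 1/400 ≈ 0.0025000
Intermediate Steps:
c(r, U) = 16 + r*U**2 (c(r, U) = r*U**2 + 16 = 16 + r*U**2)
s = 1/20 (s = 1/(-16 + 2*(2 + (16 - 5*0**2))) = 1/(-16 + 2*(2 + (16 - 5*0))) = 1/(-16 + 2*(2 + (16 + 0))) = 1/(-16 + 2*(2 + 16)) = 1/(-16 + 2*18) = 1/(-16 + 36) = 1/20 ≈ 0.050000)
s**2 = (1/20)**2 = 1/400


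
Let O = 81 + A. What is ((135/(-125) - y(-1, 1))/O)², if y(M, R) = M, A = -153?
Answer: 1/810000 ≈ 1.2346e-6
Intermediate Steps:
O = -72 (O = 81 - 153 = -72)
((135/(-125) - y(-1, 1))/O)² = ((135/(-125) - 1*(-1))/(-72))² = ((135*(-1/125) + 1)*(-1/72))² = ((-27/25 + 1)*(-1/72))² = (-2/25*(-1/72))² = (1/900)² = 1/810000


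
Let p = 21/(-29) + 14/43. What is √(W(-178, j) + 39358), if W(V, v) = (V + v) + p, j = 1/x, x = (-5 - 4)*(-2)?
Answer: √2193289893014/7482 ≈ 197.94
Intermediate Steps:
x = 18 (x = -9*(-2) = 18)
j = 1/18 ≈ 0.055556
p = -497/1247 (p = 21*(-1/29) + 14*(1/43) = -21/29 + 14/43 = -497/1247 ≈ -0.39856)
W(V, v) = -497/1247 + V + v (W(V, v) = (V + v) - 497/1247 = -497/1247 + V + v)
√(W(-178, j) + 39358) = √((-497/1247 - 178 + 1/18) + 39358) = √(-4003087/22446 + 39358) = √(879426581/22446) = √2193289893014/7482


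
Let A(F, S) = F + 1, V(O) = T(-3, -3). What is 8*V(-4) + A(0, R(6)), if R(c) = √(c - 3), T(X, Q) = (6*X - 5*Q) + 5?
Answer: 17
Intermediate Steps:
T(X, Q) = 5 - 5*Q + 6*X (T(X, Q) = (-5*Q + 6*X) + 5 = 5 - 5*Q + 6*X)
R(c) = √(-3 + c)
V(O) = 2 (V(O) = 5 - 5*(-3) + 6*(-3) = 5 + 15 - 18 = 2)
A(F, S) = 1 + F
8*V(-4) + A(0, R(6)) = 8*2 + (1 + 0) = 16 + 1 = 17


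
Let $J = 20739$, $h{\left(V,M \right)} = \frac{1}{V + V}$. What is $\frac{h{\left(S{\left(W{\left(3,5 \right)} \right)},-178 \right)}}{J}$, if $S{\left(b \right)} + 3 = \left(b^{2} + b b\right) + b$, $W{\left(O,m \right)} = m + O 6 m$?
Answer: $\frac{1}{752493876} \approx 1.3289 \cdot 10^{-9}$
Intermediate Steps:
$W{\left(O,m \right)} = m + 6 O m$
$S{\left(b \right)} = -3 + b + 2 b^{2}$ ($S{\left(b \right)} = -3 + \left(\left(b^{2} + b b\right) + b\right) = -3 + \left(\left(b^{2} + b^{2}\right) + b\right) = -3 + \left(2 b^{2} + b\right) = -3 + \left(b + 2 b^{2}\right) = -3 + b + 2 b^{2}$)
$h{\left(V,M \right)} = \frac{1}{2 V}$
$\frac{h{\left(S{\left(W{\left(3,5 \right)} \right)},-178 \right)}}{J} = \frac{\frac{1}{2} \frac{1}{-3 + 5 \left(1 + 6 \cdot 3\right) + 2 \left(5 \left(1 + 6 \cdot 3\right)\right)^{2}}}{20739} = \frac{1}{2 \left(-3 + 5 \left(1 + 18\right) + 2 \left(5 \left(1 + 18\right)\right)^{2}\right)} \frac{1}{20739} = \frac{1}{2 \left(-3 + 5 \cdot 19 + 2 \left(5 \cdot 19\right)^{2}\right)} \frac{1}{20739} = \frac{1}{2 \left(-3 + 95 + 2 \cdot 95^{2}\right)} \frac{1}{20739} = \frac{1}{2 \left(-3 + 95 + 2 \cdot 9025\right)} \frac{1}{20739} = \frac{1}{2 \left(-3 + 95 + 18050\right)} \frac{1}{20739} = \frac{1}{2 \cdot 18142} \cdot \frac{1}{20739} = \frac{1}{2} \cdot \frac{1}{18142} \cdot \frac{1}{20739} = \frac{1}{36284} \cdot \frac{1}{20739} = \frac{1}{752493876}$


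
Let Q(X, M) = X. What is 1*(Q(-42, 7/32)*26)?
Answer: -1092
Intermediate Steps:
1*(Q(-42, 7/32)*26) = 1*(-42*26) = 1*(-1092) = -1092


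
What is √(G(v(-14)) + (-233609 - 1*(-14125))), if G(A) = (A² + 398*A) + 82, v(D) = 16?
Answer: 3*I*√23642 ≈ 461.28*I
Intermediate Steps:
G(A) = 82 + A² + 398*A
√(G(v(-14)) + (-233609 - 1*(-14125))) = √((82 + 16² + 398*16) + (-233609 - 1*(-14125))) = √((82 + 256 + 6368) + (-233609 + 14125)) = √(6706 - 219484) = √(-212778) = 3*I*√23642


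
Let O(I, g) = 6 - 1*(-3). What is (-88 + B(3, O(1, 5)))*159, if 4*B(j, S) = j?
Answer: -55491/4 ≈ -13873.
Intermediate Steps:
O(I, g) = 9 (O(I, g) = 6 + 3 = 9)
B(j, S) = j/4
(-88 + B(3, O(1, 5)))*159 = (-88 + (1/4)*3)*159 = (-88 + 3/4)*159 = -349/4*159 = -55491/4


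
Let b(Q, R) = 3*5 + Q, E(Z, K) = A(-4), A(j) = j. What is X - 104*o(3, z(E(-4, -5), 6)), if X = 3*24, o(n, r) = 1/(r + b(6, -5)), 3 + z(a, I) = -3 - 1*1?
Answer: 452/7 ≈ 64.571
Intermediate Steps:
E(Z, K) = -4
z(a, I) = -7 (z(a, I) = -3 + (-3 - 1*1) = -3 + (-3 - 1) = -3 - 4 = -7)
b(Q, R) = 15 + Q
o(n, r) = 1/(21 + r) (o(n, r) = 1/(r + (15 + 6)) = 1/(r + 21) = 1/(21 + r))
X = 72
X - 104*o(3, z(E(-4, -5), 6)) = 72 - 104/(21 - 7) = 72 - 104/14 = 72 - 104*1/14 = 72 - 52/7 = 452/7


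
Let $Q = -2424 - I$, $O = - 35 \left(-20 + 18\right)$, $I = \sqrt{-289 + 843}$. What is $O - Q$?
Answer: $2494 + \sqrt{554} \approx 2517.5$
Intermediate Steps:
$I = \sqrt{554} \approx 23.537$
$O = 70$ ($O = \left(-35\right) \left(-2\right) = 70$)
$Q = -2424 - \sqrt{554} \approx -2447.5$
$O - Q = 70 - \left(-2424 - \sqrt{554}\right) = 70 + \left(2424 + \sqrt{554}\right) = 2494 + \sqrt{554}$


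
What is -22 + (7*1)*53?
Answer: 349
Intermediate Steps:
-22 + (7*1)*53 = -22 + 7*53 = -22 + 371 = 349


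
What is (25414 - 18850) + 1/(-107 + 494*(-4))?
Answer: 13672811/2083 ≈ 6564.0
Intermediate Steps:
(25414 - 18850) + 1/(-107 + 494*(-4)) = 6564 + 1/(-107 - 1976) = 6564 + 1/(-2083) = 6564 - 1/2083 = 13672811/2083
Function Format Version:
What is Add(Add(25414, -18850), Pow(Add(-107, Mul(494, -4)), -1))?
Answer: Rational(13672811, 2083) ≈ 6564.0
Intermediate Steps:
Add(Add(25414, -18850), Pow(Add(-107, Mul(494, -4)), -1)) = Add(6564, Pow(Add(-107, -1976), -1)) = Add(6564, Pow(-2083, -1)) = Add(6564, Rational(-1, 2083)) = Rational(13672811, 2083)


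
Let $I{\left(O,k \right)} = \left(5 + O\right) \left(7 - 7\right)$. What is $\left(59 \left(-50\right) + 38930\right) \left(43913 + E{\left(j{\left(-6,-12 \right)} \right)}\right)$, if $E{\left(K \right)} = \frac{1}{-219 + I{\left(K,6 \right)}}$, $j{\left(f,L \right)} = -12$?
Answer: $\frac{346017717080}{219} \approx 1.58 \cdot 10^{9}$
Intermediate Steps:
$I{\left(O,k \right)} = 0$ ($I{\left(O,k \right)} = \left(5 + O\right) 0 = 0$)
$E{\left(K \right)} = - \frac{1}{219}$ ($E{\left(K \right)} = \frac{1}{-219 + 0} = \frac{1}{-219} = - \frac{1}{219}$)
$\left(59 \left(-50\right) + 38930\right) \left(43913 + E{\left(j{\left(-6,-12 \right)} \right)}\right) = \left(59 \left(-50\right) + 38930\right) \left(43913 - \frac{1}{219}\right) = \left(-2950 + 38930\right) \frac{9616946}{219} = 35980 \cdot \frac{9616946}{219} = \frac{346017717080}{219}$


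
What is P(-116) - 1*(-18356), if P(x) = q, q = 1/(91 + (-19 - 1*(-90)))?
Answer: 2973673/162 ≈ 18356.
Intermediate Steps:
q = 1/162 (q = 1/(91 + (-19 + 90)) = 1/(91 + 71) = 1/162 ≈ 0.0061728)
P(x) = 1/162
P(-116) - 1*(-18356) = 1/162 - 1*(-18356) = 1/162 + 18356 = 2973673/162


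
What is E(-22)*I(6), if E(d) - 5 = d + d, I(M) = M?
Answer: -234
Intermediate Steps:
E(d) = 5 + 2*d (E(d) = 5 + (d + d) = 5 + 2*d)
E(-22)*I(6) = (5 + 2*(-22))*6 = (5 - 44)*6 = -39*6 = -234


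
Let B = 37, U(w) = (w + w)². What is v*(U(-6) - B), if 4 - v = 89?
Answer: -9095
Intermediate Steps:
U(w) = 4*w² (U(w) = (2*w)² = 4*w²)
v = -85 (v = 4 - 1*89 = 4 - 89 = -85)
v*(U(-6) - B) = -85*(4*(-6)² - 1*37) = -85*(4*36 - 37) = -85*(144 - 37) = -85*107 = -9095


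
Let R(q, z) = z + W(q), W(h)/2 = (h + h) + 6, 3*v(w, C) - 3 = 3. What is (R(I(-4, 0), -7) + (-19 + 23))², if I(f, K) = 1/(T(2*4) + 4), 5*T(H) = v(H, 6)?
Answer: 11881/121 ≈ 98.190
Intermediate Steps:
v(w, C) = 2 (v(w, C) = 1 + (⅓)*3 = 1 + 1 = 2)
T(H) = ⅖ (T(H) = (⅕)*2 = ⅖)
I(f, K) = 5/22 (I(f, K) = 1/(⅖ + 4) = 1/(22/5) = 5/22)
W(h) = 12 + 4*h (W(h) = 2*((h + h) + 6) = 2*(2*h + 6) = 2*(6 + 2*h) = 12 + 4*h)
R(q, z) = 12 + z + 4*q (R(q, z) = z + (12 + 4*q) = 12 + z + 4*q)
(R(I(-4, 0), -7) + (-19 + 23))² = ((12 - 7 + 4*(5/22)) + (-19 + 23))² = ((12 - 7 + 10/11) + 4)² = (65/11 + 4)² = (109/11)² = 11881/121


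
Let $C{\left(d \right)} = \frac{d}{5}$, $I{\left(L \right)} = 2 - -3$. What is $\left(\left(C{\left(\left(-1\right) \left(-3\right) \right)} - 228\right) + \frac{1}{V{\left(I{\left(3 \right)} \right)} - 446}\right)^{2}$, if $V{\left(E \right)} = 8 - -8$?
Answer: $\frac{9561515089}{184900} \approx 51712.0$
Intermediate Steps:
$I{\left(L \right)} = 5$ ($I{\left(L \right)} = 2 + 3 = 5$)
$V{\left(E \right)} = 16$ ($V{\left(E \right)} = 8 + 8 = 16$)
$C{\left(d \right)} = \frac{d}{5}$ ($C{\left(d \right)} = d \frac{1}{5} = \frac{d}{5}$)
$\left(\left(C{\left(\left(-1\right) \left(-3\right) \right)} - 228\right) + \frac{1}{V{\left(I{\left(3 \right)} \right)} - 446}\right)^{2} = \left(\left(\frac{\left(-1\right) \left(-3\right)}{5} - 228\right) + \frac{1}{16 - 446}\right)^{2} = \left(\left(\frac{1}{5} \cdot 3 - 228\right) + \frac{1}{-430}\right)^{2} = \left(\left(\frac{3}{5} - 228\right) - \frac{1}{430}\right)^{2} = \left(- \frac{1137}{5} - \frac{1}{430}\right)^{2} = \left(- \frac{97783}{430}\right)^{2} = \frac{9561515089}{184900}$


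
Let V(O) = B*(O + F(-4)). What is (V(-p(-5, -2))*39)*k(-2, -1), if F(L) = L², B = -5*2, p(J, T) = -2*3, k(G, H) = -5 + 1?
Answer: 34320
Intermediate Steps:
k(G, H) = -4
p(J, T) = -6
B = -10
V(O) = -160 - 10*O (V(O) = -10*(O + (-4)²) = -10*(O + 16) = -10*(16 + O) = -160 - 10*O)
(V(-p(-5, -2))*39)*k(-2, -1) = ((-160 - (-10)*(-6))*39)*(-4) = ((-160 - 10*6)*39)*(-4) = ((-160 - 60)*39)*(-4) = -220*39*(-4) = -8580*(-4) = 34320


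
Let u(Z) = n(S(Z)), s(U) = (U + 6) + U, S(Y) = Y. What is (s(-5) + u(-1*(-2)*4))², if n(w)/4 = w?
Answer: 784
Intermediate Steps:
n(w) = 4*w
s(U) = 6 + 2*U (s(U) = (6 + U) + U = 6 + 2*U)
u(Z) = 4*Z
(s(-5) + u(-1*(-2)*4))² = ((6 + 2*(-5)) + 4*(-1*(-2)*4))² = ((6 - 10) + 4*(2*4))² = (-4 + 4*8)² = (-4 + 32)² = 28² = 784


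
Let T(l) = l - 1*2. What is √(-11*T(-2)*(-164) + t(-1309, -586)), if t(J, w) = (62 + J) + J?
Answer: 2*I*√2443 ≈ 98.853*I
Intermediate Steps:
T(l) = -2 + l (T(l) = l - 2 = -2 + l)
t(J, w) = 62 + 2*J
√(-11*T(-2)*(-164) + t(-1309, -586)) = √(-11*(-2 - 2)*(-164) + (62 + 2*(-1309))) = √(-11*(-4)*(-164) + (62 - 2618)) = √(44*(-164) - 2556) = √(-7216 - 2556) = √(-9772) = 2*I*√2443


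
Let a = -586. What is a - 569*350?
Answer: -199736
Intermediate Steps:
a - 569*350 = -586 - 569*350 = -586 - 199150 = -199736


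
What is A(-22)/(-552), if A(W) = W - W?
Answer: 0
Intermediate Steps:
A(W) = 0
A(-22)/(-552) = 0/(-552) = 0*(-1/552) = 0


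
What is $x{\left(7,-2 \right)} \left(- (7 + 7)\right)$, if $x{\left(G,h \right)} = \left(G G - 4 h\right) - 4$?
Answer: $-742$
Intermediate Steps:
$x{\left(G,h \right)} = -4 + G^{2} - 4 h$ ($x{\left(G,h \right)} = \left(G^{2} - 4 h\right) - 4 = -4 + G^{2} - 4 h$)
$x{\left(7,-2 \right)} \left(- (7 + 7)\right) = \left(-4 + 7^{2} - -8\right) \left(- (7 + 7)\right) = \left(-4 + 49 + 8\right) \left(\left(-1\right) 14\right) = 53 \left(-14\right) = -742$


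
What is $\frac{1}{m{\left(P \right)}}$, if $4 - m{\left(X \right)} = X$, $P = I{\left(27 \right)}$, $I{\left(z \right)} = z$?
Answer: $- \frac{1}{23} \approx -0.043478$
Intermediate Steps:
$P = 27$
$m{\left(X \right)} = 4 - X$
$\frac{1}{m{\left(P \right)}} = \frac{1}{4 - 27} = \frac{1}{-23} = - \frac{1}{23}$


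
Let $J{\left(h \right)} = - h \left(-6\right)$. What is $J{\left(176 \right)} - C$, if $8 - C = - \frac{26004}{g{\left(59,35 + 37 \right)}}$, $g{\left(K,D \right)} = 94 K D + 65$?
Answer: $\frac{38047372}{36307} \approx 1047.9$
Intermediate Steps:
$g{\left(K,D \right)} = 65 + 94 D K$ ($g{\left(K,D \right)} = 94 D K + 65 = 65 + 94 D K$)
$J{\left(h \right)} = 6 h$
$C = \frac{292820}{36307}$ ($C = 8 - - \frac{26004}{65 + 94 \left(35 + 37\right) 59} = 8 - - \frac{26004}{65 + 94 \cdot 72 \cdot 59} = 8 - - \frac{26004}{65 + 399312} = 8 - - \frac{26004}{399377} = 8 - \left(-26004\right) \frac{1}{399377} = 8 - - \frac{2364}{36307} = 8 + \frac{2364}{36307} = \frac{292820}{36307} \approx 8.0651$)
$J{\left(176 \right)} - C = 6 \cdot 176 - \frac{292820}{36307} = 1056 - \frac{292820}{36307} = \frac{38047372}{36307}$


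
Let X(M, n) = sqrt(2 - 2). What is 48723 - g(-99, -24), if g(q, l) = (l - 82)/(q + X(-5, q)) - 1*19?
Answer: 4825352/99 ≈ 48741.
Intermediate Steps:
X(M, n) = 0 (X(M, n) = sqrt(0) = 0)
g(q, l) = -19 + (-82 + l)/q (g(q, l) = (l - 82)/(q + 0) - 1*19 = (-82 + l)/q - 19 = -19 + (-82 + l)/q)
48723 - g(-99, -24) = 48723 - (-82 - 24 - 19*(-99))/(-99) = 48723 - (-1)*(-82 - 24 + 1881)/99 = 48723 - (-1)*1775/99 = 48723 - 1*(-1775/99) = 48723 + 1775/99 = 4825352/99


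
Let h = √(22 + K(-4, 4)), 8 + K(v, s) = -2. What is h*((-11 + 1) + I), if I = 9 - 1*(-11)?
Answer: 20*√3 ≈ 34.641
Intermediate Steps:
K(v, s) = -10 (K(v, s) = -8 - 2 = -10)
h = 2*√3 (h = √(22 - 10) = √12 = 2*√3 ≈ 3.4641)
I = 20 (I = 9 + 11 = 20)
h*((-11 + 1) + I) = (2*√3)*((-11 + 1) + 20) = (2*√3)*(-10 + 20) = (2*√3)*10 = 20*√3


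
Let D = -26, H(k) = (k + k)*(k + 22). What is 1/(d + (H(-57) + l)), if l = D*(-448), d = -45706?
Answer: -1/30068 ≈ -3.3258e-5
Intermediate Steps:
H(k) = 2*k*(22 + k) (H(k) = (2*k)*(22 + k) = 2*k*(22 + k))
l = 11648 (l = -26*(-448) = 11648)
1/(d + (H(-57) + l)) = 1/(-45706 + (2*(-57)*(22 - 57) + 11648)) = 1/(-45706 + (2*(-57)*(-35) + 11648)) = 1/(-45706 + (3990 + 11648)) = 1/(-45706 + 15638) = 1/(-30068) = -1/30068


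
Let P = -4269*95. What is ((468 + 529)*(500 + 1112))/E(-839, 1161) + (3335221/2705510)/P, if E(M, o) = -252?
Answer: -146952795975545491/23041895269050 ≈ -6377.6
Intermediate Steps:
P = -405555
((468 + 529)*(500 + 1112))/E(-839, 1161) + (3335221/2705510)/P = ((468 + 529)*(500 + 1112))/(-252) + (3335221/2705510)/(-405555) = (997*1612)*(-1/252) + (3335221*(1/2705510))*(-1/405555) = 1607164*(-1/252) + (3335221/2705510)*(-1/405555) = -401791/63 - 3335221/1097233108050 = -146952795975545491/23041895269050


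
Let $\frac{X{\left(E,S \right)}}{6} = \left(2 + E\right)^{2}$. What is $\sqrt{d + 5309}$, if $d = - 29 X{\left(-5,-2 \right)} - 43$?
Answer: $10 \sqrt{37} \approx 60.828$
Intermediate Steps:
$X{\left(E,S \right)} = 6 \left(2 + E\right)^{2}$
$d = -1609$ ($d = - 29 \cdot 6 \left(2 - 5\right)^{2} - 43 = - 29 \cdot 6 \left(-3\right)^{2} - 43 = - 29 \cdot 6 \cdot 9 - 43 = \left(-29\right) 54 - 43 = -1566 - 43 = -1609$)
$\sqrt{d + 5309} = \sqrt{-1609 + 5309} = \sqrt{3700} = 10 \sqrt{37}$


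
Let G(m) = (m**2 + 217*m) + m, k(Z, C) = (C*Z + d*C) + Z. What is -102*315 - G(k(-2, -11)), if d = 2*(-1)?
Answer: -43050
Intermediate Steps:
d = -2
k(Z, C) = Z - 2*C + C*Z (k(Z, C) = (C*Z - 2*C) + Z = (-2*C + C*Z) + Z = Z - 2*C + C*Z)
G(m) = m**2 + 218*m
-102*315 - G(k(-2, -11)) = -102*315 - (-2 - 2*(-11) - 11*(-2))*(218 + (-2 - 2*(-11) - 11*(-2))) = -32130 - (-2 + 22 + 22)*(218 + (-2 + 22 + 22)) = -32130 - 42*(218 + 42) = -32130 - 42*260 = -32130 - 1*10920 = -32130 - 10920 = -43050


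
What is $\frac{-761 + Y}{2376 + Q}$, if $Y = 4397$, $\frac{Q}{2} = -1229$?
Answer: $- \frac{1818}{41} \approx -44.341$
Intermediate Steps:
$Q = -2458$ ($Q = 2 \left(-1229\right) = -2458$)
$\frac{-761 + Y}{2376 + Q} = \frac{-761 + 4397}{2376 - 2458} = \frac{3636}{-82} = 3636 \left(- \frac{1}{82}\right) = - \frac{1818}{41}$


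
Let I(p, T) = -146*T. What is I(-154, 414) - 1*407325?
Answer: -467769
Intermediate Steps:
I(-154, 414) - 1*407325 = -146*414 - 1*407325 = -60444 - 407325 = -467769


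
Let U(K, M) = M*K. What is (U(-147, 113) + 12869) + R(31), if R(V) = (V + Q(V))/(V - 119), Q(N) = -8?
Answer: -329319/88 ≈ -3742.3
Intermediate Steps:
U(K, M) = K*M
R(V) = (-8 + V)/(-119 + V) (R(V) = (V - 8)/(V - 119) = (-8 + V)/(-119 + V))
(U(-147, 113) + 12869) + R(31) = (-147*113 + 12869) + (-8 + 31)/(-119 + 31) = (-16611 + 12869) + 23/(-88) = -3742 - 1/88*23 = -3742 - 23/88 = -329319/88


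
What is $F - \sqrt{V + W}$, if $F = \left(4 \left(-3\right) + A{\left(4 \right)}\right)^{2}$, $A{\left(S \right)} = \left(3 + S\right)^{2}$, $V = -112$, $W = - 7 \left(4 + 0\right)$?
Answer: $1369 - 2 i \sqrt{35} \approx 1369.0 - 11.832 i$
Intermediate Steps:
$W = -28$ ($W = \left(-7\right) 4 = -28$)
$F = 1369$ ($F = \left(4 \left(-3\right) + \left(3 + 4\right)^{2}\right)^{2} = \left(-12 + 7^{2}\right)^{2} = \left(-12 + 49\right)^{2} = 37^{2} = 1369$)
$F - \sqrt{V + W} = 1369 - \sqrt{-112 - 28} = 1369 - \sqrt{-140} = 1369 - 2 i \sqrt{35}$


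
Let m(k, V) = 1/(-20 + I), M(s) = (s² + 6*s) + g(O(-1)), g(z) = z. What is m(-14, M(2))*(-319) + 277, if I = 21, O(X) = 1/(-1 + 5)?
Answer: -42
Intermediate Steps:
O(X) = ¼ (O(X) = 1/4 = ¼)
M(s) = ¼ + s² + 6*s (M(s) = (s² + 6*s) + ¼ = ¼ + s² + 6*s)
m(k, V) = 1 (m(k, V) = 1/(-20 + 21) = 1/1 = 1)
m(-14, M(2))*(-319) + 277 = 1*(-319) + 277 = -319 + 277 = -42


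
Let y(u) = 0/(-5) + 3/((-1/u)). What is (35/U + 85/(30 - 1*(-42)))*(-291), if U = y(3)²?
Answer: -101365/216 ≈ -469.28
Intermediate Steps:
y(u) = -3*u (y(u) = 0*(-⅕) + 3*(-u) = 0 - 3*u = -3*u)
U = 81 (U = (-3*3)² = (-9)² = 81)
(35/U + 85/(30 - 1*(-42)))*(-291) = (35/81 + 85/(30 - 1*(-42)))*(-291) = (35*(1/81) + 85/(30 + 42))*(-291) = (35/81 + 85/72)*(-291) = (1045/648)*(-291) = -101365/216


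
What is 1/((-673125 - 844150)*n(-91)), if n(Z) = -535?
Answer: 1/811742125 ≈ 1.2319e-9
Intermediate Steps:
1/((-673125 - 844150)*n(-91)) = 1/(-673125 - 844150*(-535)) = -1/535/(-1517275) = -1/1517275*(-1/535) = 1/811742125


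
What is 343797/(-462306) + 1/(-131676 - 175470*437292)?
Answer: -7696038442446335/10348911561584232 ≈ -0.74366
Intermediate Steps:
343797/(-462306) + 1/(-131676 - 175470*437292) = 343797*(-1/462306) + (1/437292)/(-307146) = -114599/154102 - 1/307146*1/437292 = -114599/154102 - 1/134312488632 = -7696038442446335/10348911561584232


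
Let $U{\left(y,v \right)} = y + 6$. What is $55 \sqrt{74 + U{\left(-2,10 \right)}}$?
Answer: $55 \sqrt{78} \approx 485.75$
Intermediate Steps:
$U{\left(y,v \right)} = 6 + y$
$55 \sqrt{74 + U{\left(-2,10 \right)}} = 55 \sqrt{74 + \left(6 - 2\right)} = 55 \sqrt{74 + 4} = 55 \sqrt{78}$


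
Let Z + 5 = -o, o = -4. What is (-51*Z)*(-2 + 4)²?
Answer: 204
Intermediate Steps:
Z = -1 (Z = -5 - 1*(-4) = -5 + 4 = -1)
(-51*Z)*(-2 + 4)² = (-51*(-1))*(-2 + 4)² = 51*2² = 51*4 = 204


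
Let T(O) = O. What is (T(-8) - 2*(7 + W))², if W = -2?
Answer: 324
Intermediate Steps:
(T(-8) - 2*(7 + W))² = (-8 - 2*(7 - 2))² = (-8 - 2*5)² = (-8 - 10)² = (-18)² = 324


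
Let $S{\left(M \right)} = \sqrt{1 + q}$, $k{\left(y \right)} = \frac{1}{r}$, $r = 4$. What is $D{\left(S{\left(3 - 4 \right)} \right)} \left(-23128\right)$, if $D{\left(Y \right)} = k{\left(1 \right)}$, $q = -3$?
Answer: $-5782$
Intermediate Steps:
$k{\left(y \right)} = \frac{1}{4}$
$S{\left(M \right)} = i \sqrt{2}$ ($S{\left(M \right)} = \sqrt{1 - 3} = \sqrt{-2} = i \sqrt{2}$)
$D{\left(Y \right)} = \frac{1}{4}$
$D{\left(S{\left(3 - 4 \right)} \right)} \left(-23128\right) = \frac{1}{4} \left(-23128\right) = -5782$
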